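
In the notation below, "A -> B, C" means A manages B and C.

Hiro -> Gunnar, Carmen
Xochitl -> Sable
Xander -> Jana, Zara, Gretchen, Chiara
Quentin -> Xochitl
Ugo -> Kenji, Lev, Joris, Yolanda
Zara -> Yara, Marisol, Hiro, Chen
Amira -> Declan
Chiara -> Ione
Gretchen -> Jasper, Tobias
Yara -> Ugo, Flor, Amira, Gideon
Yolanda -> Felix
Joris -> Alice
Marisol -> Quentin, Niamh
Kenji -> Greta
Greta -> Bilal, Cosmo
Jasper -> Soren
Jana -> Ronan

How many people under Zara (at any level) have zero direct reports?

13

The people in Zara's organization with no one reporting to them are Chen, Carmen, Gunnar, Niamh, Sable, Gideon, Declan, Flor, Felix, Alice, Lev, Cosmo, Bilal. That is 13.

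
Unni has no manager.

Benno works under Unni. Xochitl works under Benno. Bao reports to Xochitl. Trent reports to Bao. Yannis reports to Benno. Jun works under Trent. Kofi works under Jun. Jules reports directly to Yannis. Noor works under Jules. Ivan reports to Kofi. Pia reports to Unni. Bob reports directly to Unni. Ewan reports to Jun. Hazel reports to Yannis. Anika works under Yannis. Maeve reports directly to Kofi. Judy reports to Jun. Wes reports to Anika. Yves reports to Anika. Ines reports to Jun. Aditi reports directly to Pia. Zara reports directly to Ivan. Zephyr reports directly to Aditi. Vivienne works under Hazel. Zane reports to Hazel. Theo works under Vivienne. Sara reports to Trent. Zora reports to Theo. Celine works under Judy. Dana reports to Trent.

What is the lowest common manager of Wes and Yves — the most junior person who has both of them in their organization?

Anika

Wes's chain of managers is Anika, Yannis, Benno, Unni. Yves's chain of managers is Anika, Yannis, Benno, Unni. The first manager that appears in both chains is Anika.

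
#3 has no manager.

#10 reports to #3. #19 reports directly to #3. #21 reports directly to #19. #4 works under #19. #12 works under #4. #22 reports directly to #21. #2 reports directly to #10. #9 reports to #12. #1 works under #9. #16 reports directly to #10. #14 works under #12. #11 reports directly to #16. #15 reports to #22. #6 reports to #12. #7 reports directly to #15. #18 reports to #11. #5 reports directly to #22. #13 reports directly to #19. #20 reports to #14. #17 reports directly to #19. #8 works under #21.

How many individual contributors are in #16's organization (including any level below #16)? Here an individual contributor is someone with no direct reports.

1

The only person in #16's organization with no one reporting to them is #18. That is 1.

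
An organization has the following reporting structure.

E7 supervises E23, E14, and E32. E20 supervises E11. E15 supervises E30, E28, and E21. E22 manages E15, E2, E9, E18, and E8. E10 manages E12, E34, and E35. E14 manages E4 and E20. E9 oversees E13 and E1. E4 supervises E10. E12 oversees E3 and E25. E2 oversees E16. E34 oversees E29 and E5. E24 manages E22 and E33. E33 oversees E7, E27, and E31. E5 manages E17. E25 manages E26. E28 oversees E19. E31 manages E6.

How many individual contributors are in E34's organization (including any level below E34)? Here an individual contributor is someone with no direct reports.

The people in E34's organization with no one reporting to them are E17, E29. That is 2.

2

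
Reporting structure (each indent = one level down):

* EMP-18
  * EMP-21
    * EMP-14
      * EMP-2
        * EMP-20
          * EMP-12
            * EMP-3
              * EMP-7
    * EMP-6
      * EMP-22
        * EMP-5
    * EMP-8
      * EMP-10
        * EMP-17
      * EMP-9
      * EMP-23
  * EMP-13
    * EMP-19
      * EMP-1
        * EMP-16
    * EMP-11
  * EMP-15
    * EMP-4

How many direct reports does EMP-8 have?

3

EMP-8 directly manages EMP-10, EMP-9, EMP-23. That is 3 direct reports.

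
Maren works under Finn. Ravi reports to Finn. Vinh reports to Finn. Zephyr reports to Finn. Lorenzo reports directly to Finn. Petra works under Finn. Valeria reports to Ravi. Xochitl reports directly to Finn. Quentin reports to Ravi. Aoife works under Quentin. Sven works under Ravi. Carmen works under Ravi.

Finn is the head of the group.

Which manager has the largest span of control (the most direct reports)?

Direct-report counts: Finn has 7; Ravi has 4; Quentin has 1. The largest is 7, held by Finn.

Finn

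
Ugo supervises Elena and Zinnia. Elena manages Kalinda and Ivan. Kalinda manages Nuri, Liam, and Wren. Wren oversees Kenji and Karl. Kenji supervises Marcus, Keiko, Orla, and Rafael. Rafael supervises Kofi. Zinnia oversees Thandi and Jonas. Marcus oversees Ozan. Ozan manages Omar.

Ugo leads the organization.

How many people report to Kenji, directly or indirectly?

7

Kenji directly manages Rafael, Marcus, Keiko, Orla. Under Rafael: Kofi (1). Under Marcus: Ozan, Omar (2). Keiko has no reports. Orla has no reports. So Kenji's organization is 4 direct reports plus everyone under them: 2 + 3 + 1 + 1 = 7.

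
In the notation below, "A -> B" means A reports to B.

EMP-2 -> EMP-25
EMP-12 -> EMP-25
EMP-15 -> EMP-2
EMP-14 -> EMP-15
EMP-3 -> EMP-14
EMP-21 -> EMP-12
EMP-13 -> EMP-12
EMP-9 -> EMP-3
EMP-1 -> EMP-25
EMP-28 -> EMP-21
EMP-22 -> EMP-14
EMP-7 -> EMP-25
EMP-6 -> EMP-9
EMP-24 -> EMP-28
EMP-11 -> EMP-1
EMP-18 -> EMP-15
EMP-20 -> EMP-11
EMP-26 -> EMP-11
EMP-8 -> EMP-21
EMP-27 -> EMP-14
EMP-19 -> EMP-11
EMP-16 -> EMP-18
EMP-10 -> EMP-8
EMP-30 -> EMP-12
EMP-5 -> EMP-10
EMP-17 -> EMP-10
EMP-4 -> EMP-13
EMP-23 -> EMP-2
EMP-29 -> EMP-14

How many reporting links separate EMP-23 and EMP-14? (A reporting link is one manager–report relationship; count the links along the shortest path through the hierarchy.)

3

EMP-23 is 1 level below EMP-2, and EMP-14 is 2 levels below EMP-2 (their lowest common manager). The shortest path runs up from EMP-23 to EMP-2 and back down to EMP-14: 1 + 2 = 3 links.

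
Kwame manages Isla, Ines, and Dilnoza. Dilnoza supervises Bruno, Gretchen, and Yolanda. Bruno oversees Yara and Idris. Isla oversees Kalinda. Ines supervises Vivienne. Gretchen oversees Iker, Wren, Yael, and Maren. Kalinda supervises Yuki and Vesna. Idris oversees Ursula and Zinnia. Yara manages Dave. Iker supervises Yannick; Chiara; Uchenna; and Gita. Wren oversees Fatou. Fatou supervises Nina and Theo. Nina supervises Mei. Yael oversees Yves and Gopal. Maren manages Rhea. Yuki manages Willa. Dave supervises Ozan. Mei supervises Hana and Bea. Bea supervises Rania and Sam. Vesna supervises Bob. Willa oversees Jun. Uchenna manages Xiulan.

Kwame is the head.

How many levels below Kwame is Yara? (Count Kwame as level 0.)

3

Chain from Yara up to Kwame: Yara → Bruno → Dilnoza → Kwame. That is 3 steps up, so Yara is 3 levels below Kwame.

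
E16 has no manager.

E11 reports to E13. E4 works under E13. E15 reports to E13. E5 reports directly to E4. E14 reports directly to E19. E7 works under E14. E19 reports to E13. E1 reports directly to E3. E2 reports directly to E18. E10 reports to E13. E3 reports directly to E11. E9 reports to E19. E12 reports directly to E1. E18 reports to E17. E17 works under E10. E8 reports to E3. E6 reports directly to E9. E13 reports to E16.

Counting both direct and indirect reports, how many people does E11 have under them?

E11 directly manages E3. Under E3: E1, E12, E8 (3). That's 4 in total.

4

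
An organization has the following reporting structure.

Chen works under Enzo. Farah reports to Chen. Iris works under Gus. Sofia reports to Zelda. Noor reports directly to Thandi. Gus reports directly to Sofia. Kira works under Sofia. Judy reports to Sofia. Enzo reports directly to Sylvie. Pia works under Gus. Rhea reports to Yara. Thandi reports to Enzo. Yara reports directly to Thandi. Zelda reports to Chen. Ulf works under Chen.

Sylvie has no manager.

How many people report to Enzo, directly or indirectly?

14

Enzo directly manages Chen, Thandi. Under Chen: Ulf, Farah, Zelda, Sofia, Judy, Kira, Gus, Iris, Pia (9). Under Thandi: Yara, Rhea, Noor (3). So Enzo's organization is 2 direct reports plus everyone under them: 10 + 4 = 14.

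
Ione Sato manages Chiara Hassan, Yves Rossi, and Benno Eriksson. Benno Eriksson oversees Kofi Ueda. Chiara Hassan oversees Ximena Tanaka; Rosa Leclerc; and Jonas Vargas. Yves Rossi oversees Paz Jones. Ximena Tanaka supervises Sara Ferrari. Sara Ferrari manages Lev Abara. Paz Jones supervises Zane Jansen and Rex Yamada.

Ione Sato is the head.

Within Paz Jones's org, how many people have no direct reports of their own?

The people in Paz Jones's organization with no one reporting to them are Rex Yamada, Zane Jansen. That is 2.

2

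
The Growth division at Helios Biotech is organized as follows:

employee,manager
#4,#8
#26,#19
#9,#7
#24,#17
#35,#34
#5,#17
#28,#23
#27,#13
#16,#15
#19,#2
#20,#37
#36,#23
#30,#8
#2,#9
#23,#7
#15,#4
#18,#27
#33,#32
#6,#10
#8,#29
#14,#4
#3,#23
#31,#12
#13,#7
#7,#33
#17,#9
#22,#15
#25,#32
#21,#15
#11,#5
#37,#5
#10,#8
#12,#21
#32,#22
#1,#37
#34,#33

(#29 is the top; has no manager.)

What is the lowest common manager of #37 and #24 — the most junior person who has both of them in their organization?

#37's chain of managers is #5, #17, #9, #7, #33, #32, #22, #15, #4, #8, #29. #24's chain of managers is #17, #9, #7, #33, #32, #22, #15, #4, #8, #29. The first manager that appears in both chains is #17.

#17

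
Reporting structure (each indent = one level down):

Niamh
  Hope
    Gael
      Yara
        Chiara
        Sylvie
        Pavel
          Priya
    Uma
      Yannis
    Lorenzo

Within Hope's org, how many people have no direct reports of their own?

5

The people in Hope's organization with no one reporting to them are Lorenzo, Yannis, Priya, Sylvie, Chiara. That is 5.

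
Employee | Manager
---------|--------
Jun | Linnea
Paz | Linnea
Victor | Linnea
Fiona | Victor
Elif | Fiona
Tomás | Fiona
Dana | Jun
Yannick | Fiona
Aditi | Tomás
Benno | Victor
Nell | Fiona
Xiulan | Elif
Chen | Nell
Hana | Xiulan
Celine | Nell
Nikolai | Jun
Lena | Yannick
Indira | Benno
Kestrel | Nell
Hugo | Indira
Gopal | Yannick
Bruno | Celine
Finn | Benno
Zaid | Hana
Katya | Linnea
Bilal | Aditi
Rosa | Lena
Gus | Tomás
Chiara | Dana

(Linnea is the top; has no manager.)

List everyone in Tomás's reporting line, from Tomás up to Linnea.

Tomás reports to Fiona. Fiona reports to Victor. Victor reports to Linnea. Linnea is at the top.

Tomás -> Fiona -> Victor -> Linnea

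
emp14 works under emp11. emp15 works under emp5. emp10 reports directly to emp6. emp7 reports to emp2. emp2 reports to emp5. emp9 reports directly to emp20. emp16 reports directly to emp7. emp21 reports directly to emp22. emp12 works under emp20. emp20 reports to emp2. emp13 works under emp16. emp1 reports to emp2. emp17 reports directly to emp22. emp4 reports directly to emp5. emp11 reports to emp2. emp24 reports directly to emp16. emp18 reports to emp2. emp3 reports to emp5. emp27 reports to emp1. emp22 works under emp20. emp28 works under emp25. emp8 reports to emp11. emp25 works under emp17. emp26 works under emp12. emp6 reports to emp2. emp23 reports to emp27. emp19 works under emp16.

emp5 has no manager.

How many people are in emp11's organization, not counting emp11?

2

emp11 directly manages emp8, emp14. emp8 has no reports. emp14 has no reports. So emp11's organization is 2 direct reports plus everyone under them: 1 + 1 = 2.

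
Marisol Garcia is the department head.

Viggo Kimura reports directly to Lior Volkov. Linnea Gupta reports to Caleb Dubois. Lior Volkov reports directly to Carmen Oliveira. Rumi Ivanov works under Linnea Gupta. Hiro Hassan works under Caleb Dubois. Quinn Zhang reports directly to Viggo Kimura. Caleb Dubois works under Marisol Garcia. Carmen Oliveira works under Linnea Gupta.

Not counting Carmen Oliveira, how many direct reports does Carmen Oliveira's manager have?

1

Carmen Oliveira reports to Linnea Gupta. Linnea Gupta's other direct reports are Rumi Ivanov — 1 peer.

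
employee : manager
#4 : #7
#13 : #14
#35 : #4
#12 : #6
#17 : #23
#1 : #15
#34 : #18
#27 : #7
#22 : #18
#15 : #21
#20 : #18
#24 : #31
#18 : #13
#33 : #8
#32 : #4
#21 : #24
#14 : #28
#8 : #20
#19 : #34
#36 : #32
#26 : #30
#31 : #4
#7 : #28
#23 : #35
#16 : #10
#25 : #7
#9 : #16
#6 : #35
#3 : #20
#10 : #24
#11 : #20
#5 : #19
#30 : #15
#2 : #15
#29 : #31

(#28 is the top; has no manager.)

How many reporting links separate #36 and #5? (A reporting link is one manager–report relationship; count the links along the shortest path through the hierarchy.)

#36 is 4 levels below #28, and #5 is 6 levels below #28 (their lowest common manager). The shortest path runs up from #36 to #28 and back down to #5: 4 + 6 = 10 links.

10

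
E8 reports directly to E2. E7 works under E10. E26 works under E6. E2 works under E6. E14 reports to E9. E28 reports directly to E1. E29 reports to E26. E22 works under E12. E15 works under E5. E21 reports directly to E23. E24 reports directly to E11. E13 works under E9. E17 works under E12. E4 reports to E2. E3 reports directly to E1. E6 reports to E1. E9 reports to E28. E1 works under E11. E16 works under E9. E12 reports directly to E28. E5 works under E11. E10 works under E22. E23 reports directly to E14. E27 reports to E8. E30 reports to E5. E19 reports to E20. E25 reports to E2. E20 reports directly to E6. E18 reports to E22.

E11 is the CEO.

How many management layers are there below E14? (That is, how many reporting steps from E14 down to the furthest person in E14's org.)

2

The longest chain under E14 runs E14 → E23 → E21, which is 2 levels below E14.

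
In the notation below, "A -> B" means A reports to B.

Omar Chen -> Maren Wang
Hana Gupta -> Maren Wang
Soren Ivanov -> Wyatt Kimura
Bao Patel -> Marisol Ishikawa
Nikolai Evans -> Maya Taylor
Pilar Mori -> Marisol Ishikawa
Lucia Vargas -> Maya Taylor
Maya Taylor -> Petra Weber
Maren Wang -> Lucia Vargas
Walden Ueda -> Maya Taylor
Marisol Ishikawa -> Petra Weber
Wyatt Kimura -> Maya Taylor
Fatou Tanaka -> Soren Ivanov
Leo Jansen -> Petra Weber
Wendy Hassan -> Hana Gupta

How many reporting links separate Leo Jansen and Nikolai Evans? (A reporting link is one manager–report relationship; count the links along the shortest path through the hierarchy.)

3

Leo Jansen is 1 level below Petra Weber, and Nikolai Evans is 2 levels below Petra Weber (their lowest common manager). The shortest path runs up from Leo Jansen to Petra Weber and back down to Nikolai Evans: 1 + 2 = 3 links.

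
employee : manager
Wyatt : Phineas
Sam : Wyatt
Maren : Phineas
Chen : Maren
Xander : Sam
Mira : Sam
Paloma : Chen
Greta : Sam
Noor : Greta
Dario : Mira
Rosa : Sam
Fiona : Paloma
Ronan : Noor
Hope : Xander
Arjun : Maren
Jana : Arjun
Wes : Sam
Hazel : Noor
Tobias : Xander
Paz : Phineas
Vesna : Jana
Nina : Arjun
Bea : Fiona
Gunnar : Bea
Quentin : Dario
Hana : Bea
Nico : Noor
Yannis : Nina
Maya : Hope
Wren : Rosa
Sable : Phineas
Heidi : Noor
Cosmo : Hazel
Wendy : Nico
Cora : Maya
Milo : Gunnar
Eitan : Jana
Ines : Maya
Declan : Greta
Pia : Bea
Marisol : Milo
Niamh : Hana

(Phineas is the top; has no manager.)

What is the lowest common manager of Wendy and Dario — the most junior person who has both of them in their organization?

Wendy's chain of managers is Nico, Noor, Greta, Sam, Wyatt, Phineas. Dario's chain of managers is Mira, Sam, Wyatt, Phineas. The first manager that appears in both chains is Sam.

Sam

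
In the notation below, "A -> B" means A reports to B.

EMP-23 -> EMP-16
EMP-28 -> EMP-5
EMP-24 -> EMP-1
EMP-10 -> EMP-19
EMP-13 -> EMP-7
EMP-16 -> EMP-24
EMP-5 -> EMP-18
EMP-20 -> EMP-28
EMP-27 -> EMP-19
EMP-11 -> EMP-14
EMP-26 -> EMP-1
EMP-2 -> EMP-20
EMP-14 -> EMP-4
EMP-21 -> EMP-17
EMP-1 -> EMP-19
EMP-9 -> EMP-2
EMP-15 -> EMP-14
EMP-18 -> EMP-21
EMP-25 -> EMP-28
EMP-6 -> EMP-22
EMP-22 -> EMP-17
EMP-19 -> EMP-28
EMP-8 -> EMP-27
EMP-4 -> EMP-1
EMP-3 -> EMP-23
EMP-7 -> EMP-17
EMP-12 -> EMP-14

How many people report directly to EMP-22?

EMP-22 directly manages EMP-6. That is 1 direct report.

1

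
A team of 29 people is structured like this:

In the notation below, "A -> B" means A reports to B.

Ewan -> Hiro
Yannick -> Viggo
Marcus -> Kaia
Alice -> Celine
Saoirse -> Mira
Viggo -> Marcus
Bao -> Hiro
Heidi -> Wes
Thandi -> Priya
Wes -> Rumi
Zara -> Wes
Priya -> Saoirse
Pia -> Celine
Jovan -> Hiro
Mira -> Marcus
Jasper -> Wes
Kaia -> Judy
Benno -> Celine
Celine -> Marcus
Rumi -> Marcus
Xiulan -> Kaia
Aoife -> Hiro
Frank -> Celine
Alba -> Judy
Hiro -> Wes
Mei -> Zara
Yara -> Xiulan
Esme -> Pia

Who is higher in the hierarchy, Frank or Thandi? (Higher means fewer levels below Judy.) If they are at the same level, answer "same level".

Frank is 4 levels below Judy; Thandi is 6. Frank is higher.

Frank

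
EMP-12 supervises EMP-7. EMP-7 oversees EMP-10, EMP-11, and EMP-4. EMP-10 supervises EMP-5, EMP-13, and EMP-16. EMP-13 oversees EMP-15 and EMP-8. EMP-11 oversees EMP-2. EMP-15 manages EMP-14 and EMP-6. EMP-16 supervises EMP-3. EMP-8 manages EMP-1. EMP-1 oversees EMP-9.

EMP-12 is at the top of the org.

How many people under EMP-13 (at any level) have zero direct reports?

The people in EMP-13's organization with no one reporting to them are EMP-9, EMP-14, EMP-6. That is 3.

3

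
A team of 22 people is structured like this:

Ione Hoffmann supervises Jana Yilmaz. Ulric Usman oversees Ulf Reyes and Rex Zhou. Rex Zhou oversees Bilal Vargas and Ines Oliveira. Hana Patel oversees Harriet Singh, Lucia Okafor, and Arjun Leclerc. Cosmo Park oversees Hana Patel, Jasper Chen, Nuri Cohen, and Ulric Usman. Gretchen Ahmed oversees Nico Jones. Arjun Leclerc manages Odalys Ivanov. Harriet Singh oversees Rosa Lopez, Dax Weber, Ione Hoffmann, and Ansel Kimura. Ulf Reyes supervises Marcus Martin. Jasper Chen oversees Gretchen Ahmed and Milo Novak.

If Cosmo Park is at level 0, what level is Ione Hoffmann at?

Chain from Ione Hoffmann up to Cosmo Park: Ione Hoffmann → Harriet Singh → Hana Patel → Cosmo Park. That is 3 steps up, so Ione Hoffmann is 3 levels below Cosmo Park.

3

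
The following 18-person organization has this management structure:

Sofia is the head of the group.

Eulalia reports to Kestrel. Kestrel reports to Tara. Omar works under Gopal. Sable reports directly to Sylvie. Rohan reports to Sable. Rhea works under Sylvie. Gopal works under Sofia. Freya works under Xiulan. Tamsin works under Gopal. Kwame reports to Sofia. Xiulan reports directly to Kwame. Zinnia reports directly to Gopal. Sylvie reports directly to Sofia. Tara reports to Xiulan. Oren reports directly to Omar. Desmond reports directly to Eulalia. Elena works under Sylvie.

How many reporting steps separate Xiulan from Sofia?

Chain from Xiulan up to Sofia: Xiulan → Kwame → Sofia. That is 2 steps up, so Xiulan is 2 levels below Sofia.

2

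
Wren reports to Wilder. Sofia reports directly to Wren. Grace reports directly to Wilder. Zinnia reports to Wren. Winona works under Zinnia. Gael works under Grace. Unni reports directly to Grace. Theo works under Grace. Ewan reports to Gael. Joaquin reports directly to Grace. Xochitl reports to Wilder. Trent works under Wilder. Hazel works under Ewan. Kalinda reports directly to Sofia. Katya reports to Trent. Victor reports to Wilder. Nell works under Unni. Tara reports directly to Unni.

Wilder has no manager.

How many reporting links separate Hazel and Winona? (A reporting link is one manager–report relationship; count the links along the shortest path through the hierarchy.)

Hazel is 4 levels below Wilder, and Winona is 3 levels below Wilder (their lowest common manager). The shortest path runs up from Hazel to Wilder and back down to Winona: 4 + 3 = 7 links.

7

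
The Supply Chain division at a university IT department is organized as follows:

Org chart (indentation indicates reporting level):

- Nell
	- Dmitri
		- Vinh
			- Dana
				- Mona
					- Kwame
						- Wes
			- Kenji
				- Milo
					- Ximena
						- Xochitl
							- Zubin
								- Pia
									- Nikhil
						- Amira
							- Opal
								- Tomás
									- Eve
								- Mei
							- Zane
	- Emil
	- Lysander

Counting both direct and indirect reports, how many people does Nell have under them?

Nell directly manages Dmitri, Emil, Lysander. Under Dmitri: Vinh, Kenji, Milo, Ximena, Amira, Zane, Opal, Mei, Tomás, Eve, Xochitl, Zubin, Pia, Nikhil, Dana, Mona, Kwame, Wes (18). Emil has no reports. Lysander has no reports. So Nell's organization is 3 direct reports plus everyone under them: 19 + 1 + 1 = 21.

21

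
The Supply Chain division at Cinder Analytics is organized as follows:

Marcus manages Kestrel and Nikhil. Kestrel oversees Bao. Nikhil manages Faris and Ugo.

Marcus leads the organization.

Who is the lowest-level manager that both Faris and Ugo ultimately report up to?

Faris's chain of managers is Nikhil, Marcus. Ugo's chain of managers is Nikhil, Marcus. The first manager that appears in both chains is Nikhil.

Nikhil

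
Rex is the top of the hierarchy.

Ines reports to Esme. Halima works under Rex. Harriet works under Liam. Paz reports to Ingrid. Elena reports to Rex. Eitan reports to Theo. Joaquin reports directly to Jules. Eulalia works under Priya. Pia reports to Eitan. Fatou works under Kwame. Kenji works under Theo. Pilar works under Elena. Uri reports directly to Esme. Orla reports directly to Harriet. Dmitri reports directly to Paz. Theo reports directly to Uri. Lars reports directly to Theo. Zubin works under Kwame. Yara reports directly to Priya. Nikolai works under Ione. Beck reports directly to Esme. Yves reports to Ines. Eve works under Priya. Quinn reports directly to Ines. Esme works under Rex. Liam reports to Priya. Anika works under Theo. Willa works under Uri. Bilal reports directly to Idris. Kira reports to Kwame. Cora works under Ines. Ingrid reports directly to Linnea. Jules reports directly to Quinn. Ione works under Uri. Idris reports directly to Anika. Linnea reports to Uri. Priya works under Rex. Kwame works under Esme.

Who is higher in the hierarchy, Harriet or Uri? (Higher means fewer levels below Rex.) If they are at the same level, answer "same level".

Uri

Harriet is 3 levels below Rex; Uri is 2. Uri is higher.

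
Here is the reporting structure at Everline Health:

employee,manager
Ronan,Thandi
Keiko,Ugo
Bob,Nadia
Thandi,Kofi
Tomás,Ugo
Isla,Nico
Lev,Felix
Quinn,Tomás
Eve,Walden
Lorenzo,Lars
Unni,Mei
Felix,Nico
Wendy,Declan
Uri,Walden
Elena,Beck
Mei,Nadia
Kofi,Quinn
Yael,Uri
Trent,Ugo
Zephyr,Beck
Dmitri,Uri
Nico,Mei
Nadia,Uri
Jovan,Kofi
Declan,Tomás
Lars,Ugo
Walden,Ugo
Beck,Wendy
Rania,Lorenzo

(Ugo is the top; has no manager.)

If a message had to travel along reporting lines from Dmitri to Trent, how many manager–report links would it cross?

4

Dmitri is 3 levels below Ugo, and Trent is 1 level below Ugo (their lowest common manager). The shortest path runs up from Dmitri to Ugo and back down to Trent: 3 + 1 = 4 links.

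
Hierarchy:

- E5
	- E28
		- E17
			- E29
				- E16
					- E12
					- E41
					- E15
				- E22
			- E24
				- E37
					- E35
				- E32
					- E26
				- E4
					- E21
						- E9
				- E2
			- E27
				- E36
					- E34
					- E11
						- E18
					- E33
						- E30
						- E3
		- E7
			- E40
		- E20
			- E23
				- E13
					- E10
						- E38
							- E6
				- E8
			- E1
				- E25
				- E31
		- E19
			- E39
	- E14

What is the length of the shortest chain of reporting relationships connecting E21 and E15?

E21 is 3 levels below E17, and E15 is 3 levels below E17 (their lowest common manager). The shortest path runs up from E21 to E17 and back down to E15: 3 + 3 = 6 links.

6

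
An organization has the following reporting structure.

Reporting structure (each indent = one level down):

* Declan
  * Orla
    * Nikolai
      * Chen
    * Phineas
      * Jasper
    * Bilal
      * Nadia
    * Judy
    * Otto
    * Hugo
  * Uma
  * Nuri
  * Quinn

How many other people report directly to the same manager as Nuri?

Nuri reports to Declan. Declan's other direct reports are Orla, Uma, Quinn — 3 peers.

3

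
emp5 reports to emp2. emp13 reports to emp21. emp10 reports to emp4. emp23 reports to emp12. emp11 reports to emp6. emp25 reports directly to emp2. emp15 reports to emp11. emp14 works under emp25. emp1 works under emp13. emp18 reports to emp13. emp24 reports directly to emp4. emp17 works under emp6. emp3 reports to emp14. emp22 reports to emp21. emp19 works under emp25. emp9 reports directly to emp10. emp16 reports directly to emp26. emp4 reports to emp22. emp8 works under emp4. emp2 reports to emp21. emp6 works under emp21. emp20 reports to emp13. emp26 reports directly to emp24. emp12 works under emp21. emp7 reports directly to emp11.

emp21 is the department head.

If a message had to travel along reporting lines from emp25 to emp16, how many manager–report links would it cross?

emp25 is 2 levels below emp21, and emp16 is 5 levels below emp21 (their lowest common manager). The shortest path runs up from emp25 to emp21 and back down to emp16: 2 + 5 = 7 links.

7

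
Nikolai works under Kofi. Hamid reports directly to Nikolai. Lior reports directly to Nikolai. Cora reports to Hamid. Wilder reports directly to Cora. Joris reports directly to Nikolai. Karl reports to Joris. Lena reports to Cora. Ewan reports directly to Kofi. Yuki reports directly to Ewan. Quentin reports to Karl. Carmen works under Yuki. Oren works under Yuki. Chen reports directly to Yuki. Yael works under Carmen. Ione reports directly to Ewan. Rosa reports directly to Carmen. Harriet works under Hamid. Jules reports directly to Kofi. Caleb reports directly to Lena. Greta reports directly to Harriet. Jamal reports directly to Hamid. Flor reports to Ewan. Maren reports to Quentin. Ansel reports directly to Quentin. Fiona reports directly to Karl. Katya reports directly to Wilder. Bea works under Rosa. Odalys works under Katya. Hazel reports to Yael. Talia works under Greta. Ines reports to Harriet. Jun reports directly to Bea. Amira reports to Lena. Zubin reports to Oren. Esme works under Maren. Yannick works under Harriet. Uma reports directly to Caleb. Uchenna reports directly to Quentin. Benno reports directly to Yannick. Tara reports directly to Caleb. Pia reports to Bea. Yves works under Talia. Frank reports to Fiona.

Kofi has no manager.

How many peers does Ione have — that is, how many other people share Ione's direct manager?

Ione reports to Ewan. Ewan's other direct reports are Yuki, Flor — 2 peers.

2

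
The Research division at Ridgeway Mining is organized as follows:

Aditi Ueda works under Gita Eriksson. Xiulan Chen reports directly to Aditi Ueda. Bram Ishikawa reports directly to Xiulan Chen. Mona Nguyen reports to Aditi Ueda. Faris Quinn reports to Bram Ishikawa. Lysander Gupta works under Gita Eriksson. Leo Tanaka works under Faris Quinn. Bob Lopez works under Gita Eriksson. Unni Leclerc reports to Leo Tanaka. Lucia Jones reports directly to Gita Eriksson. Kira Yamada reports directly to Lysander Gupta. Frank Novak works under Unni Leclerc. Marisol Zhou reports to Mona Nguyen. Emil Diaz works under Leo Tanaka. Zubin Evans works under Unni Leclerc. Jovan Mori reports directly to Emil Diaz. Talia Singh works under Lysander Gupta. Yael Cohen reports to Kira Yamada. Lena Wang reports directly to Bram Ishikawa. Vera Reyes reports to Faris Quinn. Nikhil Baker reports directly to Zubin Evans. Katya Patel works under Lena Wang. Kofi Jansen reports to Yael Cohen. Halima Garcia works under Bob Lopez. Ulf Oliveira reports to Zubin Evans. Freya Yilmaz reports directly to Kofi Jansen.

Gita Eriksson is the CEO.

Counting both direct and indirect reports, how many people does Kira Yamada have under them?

Kira Yamada directly manages Yael Cohen. Under Yael Cohen: Kofi Jansen, Freya Yilmaz (2). That's 3 in total.

3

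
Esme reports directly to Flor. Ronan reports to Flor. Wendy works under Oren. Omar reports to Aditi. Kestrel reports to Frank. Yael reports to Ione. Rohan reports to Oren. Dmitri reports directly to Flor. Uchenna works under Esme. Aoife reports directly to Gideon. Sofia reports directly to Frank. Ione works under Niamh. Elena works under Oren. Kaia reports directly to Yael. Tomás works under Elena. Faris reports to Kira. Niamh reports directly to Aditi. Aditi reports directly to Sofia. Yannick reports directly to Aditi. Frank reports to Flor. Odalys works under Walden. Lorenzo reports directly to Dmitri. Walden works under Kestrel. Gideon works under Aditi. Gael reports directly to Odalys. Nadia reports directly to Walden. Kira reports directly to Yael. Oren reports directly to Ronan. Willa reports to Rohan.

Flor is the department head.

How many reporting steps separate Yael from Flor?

Chain from Yael up to Flor: Yael → Ione → Niamh → Aditi → Sofia → Frank → Flor. That is 6 steps up, so Yael is 6 levels below Flor.

6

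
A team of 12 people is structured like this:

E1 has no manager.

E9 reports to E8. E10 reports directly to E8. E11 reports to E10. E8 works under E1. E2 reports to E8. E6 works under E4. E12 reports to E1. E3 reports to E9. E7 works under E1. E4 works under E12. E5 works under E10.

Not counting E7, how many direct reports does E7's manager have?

2

E7 reports to E1. E1's other direct reports are E12, E8 — 2 peers.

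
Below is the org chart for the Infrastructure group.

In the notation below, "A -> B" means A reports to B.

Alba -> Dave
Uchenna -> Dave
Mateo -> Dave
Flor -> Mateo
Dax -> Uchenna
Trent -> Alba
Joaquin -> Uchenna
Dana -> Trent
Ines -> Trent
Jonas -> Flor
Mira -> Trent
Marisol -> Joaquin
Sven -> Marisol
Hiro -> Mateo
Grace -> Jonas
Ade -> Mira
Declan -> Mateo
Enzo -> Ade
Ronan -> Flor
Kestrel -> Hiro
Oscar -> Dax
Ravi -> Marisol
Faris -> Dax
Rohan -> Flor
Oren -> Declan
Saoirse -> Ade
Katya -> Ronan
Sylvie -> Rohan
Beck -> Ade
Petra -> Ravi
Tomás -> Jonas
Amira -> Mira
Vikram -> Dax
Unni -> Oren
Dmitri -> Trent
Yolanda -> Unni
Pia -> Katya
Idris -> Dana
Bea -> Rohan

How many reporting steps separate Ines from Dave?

3

Chain from Ines up to Dave: Ines → Trent → Alba → Dave. That is 3 steps up, so Ines is 3 levels below Dave.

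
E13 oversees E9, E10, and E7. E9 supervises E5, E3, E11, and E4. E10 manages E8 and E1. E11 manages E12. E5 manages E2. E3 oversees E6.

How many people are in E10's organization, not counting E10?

2

E10 directly manages E8, E1. E8 has no reports. E1 has no reports. So E10's organization is 2 direct reports plus everyone under them: 1 + 1 = 2.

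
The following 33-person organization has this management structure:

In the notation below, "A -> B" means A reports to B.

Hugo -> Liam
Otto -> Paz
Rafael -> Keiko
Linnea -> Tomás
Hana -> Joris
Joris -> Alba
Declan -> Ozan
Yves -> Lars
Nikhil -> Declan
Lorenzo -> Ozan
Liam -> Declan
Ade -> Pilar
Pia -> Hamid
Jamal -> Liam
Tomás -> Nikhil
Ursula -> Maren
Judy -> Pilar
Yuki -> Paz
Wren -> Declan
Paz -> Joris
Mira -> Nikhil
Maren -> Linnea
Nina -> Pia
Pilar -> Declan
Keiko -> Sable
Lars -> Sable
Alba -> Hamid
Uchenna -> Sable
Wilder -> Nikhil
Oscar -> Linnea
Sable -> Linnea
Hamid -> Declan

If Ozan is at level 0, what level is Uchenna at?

Chain from Uchenna up to Ozan: Uchenna → Sable → Linnea → Tomás → Nikhil → Declan → Ozan. That is 6 steps up, so Uchenna is 6 levels below Ozan.

6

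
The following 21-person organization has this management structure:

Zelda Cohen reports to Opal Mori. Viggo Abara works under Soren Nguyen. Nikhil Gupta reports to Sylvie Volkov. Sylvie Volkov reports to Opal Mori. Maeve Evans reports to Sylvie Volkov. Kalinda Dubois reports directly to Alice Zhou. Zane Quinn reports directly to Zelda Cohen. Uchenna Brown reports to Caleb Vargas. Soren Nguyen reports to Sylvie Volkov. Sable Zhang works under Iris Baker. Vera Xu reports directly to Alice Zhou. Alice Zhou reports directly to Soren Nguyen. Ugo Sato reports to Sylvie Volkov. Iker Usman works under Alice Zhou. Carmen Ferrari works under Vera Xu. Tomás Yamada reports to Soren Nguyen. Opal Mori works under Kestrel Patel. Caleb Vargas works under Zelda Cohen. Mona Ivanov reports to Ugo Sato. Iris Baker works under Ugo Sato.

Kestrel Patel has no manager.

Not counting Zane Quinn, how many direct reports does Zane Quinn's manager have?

Zane Quinn reports to Zelda Cohen. Zelda Cohen's other direct reports are Caleb Vargas — 1 peer.

1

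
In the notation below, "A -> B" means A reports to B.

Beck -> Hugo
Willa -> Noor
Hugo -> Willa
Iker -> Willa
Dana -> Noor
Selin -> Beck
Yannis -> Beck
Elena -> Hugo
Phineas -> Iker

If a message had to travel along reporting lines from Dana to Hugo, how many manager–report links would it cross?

Dana is 1 level below Noor, and Hugo is 2 levels below Noor (their lowest common manager). The shortest path runs up from Dana to Noor and back down to Hugo: 1 + 2 = 3 links.

3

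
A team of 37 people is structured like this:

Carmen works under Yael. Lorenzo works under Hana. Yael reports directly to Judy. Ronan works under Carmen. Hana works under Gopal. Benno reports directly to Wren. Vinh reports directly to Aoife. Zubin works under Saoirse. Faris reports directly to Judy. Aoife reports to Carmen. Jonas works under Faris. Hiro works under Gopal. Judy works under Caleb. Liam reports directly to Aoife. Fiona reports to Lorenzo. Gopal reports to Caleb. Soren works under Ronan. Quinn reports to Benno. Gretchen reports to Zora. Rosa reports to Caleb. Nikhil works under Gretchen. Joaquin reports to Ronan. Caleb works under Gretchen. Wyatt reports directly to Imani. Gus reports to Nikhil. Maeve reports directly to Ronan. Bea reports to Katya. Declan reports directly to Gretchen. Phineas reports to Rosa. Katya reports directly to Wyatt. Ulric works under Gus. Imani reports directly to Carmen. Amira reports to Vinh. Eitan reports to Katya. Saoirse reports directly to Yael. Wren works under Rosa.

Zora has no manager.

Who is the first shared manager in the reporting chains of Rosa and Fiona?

Caleb

Rosa's chain of managers is Caleb, Gretchen, Zora. Fiona's chain of managers is Lorenzo, Hana, Gopal, Caleb, Gretchen, Zora. The first manager that appears in both chains is Caleb.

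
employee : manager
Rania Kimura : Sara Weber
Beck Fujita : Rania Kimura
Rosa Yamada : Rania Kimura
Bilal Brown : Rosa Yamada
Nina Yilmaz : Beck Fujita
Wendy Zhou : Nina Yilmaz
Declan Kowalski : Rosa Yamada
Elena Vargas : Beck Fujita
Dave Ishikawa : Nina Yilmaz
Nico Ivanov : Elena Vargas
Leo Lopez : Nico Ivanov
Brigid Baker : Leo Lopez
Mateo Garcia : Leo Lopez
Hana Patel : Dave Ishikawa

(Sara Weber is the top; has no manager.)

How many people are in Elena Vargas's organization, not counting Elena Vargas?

4

Elena Vargas directly manages Nico Ivanov. Under Nico Ivanov: Leo Lopez, Mateo Garcia, Brigid Baker (3). That's 4 in total.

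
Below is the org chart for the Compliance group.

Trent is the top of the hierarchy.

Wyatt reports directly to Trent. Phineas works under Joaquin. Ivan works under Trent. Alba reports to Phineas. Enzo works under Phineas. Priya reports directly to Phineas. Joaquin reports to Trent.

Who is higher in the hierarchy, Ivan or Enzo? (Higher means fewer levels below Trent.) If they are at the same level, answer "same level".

Ivan

Ivan is 1 level below Trent; Enzo is 3. Ivan is higher.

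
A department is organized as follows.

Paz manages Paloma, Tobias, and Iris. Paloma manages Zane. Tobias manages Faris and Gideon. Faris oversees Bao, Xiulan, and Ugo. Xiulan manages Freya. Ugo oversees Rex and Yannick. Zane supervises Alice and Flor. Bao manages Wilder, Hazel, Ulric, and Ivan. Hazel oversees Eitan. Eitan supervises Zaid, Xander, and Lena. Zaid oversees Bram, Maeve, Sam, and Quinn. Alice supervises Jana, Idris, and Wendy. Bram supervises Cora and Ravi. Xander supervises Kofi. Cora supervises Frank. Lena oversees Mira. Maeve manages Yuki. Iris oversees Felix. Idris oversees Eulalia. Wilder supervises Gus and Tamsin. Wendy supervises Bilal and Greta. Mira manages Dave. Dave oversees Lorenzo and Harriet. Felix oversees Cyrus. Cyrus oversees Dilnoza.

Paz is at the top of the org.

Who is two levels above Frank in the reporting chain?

Bram

Frank reports to Cora, and Cora reports to Bram. So Frank's skip-level manager is Bram.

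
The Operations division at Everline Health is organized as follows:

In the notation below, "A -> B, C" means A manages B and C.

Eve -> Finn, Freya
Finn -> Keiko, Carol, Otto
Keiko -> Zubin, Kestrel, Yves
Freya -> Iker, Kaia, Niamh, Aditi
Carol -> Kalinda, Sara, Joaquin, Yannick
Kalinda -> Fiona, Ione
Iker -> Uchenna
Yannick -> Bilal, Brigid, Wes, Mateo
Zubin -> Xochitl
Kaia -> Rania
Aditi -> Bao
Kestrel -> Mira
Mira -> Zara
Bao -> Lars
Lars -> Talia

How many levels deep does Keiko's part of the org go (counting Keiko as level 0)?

The longest chain under Keiko runs Keiko → Kestrel → Mira → Zara, which is 3 levels below Keiko.

3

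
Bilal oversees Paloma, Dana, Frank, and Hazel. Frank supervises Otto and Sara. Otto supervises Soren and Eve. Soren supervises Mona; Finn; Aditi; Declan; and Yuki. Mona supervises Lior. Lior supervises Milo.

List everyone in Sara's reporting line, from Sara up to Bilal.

Sara reports to Frank. Frank reports to Bilal. Bilal is at the top.

Sara -> Frank -> Bilal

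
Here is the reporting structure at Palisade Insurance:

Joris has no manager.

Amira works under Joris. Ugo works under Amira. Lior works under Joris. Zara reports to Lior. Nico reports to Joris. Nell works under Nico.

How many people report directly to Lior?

Lior directly manages Zara. That is 1 direct report.

1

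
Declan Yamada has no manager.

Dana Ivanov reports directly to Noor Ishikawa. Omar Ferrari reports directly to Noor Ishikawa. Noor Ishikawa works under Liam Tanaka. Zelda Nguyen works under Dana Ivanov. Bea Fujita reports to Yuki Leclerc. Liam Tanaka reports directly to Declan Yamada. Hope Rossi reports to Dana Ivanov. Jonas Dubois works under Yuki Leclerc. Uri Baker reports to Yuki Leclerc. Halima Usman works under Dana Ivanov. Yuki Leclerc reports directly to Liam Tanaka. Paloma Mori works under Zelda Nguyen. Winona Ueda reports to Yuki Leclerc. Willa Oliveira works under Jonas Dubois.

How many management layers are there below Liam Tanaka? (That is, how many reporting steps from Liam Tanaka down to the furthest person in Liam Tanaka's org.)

The longest chain under Liam Tanaka runs Liam Tanaka → Noor Ishikawa → Dana Ivanov → Zelda Nguyen → Paloma Mori, which is 4 levels below Liam Tanaka.

4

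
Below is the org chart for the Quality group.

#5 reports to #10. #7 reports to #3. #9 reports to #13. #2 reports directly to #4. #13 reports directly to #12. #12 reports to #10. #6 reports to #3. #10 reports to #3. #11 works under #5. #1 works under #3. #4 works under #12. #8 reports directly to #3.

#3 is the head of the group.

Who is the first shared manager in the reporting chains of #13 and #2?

#13's chain of managers is #12, #10, #3. #2's chain of managers is #4, #12, #10, #3. The first manager that appears in both chains is #12.

#12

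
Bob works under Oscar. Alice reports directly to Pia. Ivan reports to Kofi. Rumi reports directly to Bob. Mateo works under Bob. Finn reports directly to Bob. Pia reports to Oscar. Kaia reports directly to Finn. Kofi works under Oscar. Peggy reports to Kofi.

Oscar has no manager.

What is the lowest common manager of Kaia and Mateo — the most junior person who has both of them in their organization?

Kaia's chain of managers is Finn, Bob, Oscar. Mateo's chain of managers is Bob, Oscar. The first manager that appears in both chains is Bob.

Bob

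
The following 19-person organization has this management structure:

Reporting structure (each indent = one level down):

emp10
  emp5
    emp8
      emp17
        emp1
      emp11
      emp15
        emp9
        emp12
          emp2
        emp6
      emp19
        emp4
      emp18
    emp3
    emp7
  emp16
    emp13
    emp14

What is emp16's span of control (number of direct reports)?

2

emp16 directly manages emp13, emp14. That is 2 direct reports.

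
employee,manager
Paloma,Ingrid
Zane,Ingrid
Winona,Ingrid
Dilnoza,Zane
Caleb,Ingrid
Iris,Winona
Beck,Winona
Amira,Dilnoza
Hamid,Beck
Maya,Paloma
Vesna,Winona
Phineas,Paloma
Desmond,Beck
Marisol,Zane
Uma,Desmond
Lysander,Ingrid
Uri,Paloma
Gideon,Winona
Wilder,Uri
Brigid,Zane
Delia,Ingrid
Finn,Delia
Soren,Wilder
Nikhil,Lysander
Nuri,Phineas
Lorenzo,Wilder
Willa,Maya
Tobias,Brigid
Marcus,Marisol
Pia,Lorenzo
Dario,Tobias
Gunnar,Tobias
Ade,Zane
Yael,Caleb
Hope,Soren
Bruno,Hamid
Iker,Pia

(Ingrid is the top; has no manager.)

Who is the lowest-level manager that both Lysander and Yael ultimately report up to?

Lysander's chain of managers is Ingrid. Yael's chain of managers is Caleb, Ingrid. The first manager that appears in both chains is Ingrid.

Ingrid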